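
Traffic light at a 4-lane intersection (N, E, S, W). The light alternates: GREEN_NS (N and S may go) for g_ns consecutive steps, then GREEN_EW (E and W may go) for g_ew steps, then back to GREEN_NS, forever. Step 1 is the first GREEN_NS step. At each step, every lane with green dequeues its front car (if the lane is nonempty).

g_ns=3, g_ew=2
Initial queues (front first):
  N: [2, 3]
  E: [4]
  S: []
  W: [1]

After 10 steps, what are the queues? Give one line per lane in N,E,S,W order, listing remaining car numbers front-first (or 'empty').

Step 1 [NS]: N:car2-GO,E:wait,S:empty,W:wait | queues: N=1 E=1 S=0 W=1
Step 2 [NS]: N:car3-GO,E:wait,S:empty,W:wait | queues: N=0 E=1 S=0 W=1
Step 3 [NS]: N:empty,E:wait,S:empty,W:wait | queues: N=0 E=1 S=0 W=1
Step 4 [EW]: N:wait,E:car4-GO,S:wait,W:car1-GO | queues: N=0 E=0 S=0 W=0

N: empty
E: empty
S: empty
W: empty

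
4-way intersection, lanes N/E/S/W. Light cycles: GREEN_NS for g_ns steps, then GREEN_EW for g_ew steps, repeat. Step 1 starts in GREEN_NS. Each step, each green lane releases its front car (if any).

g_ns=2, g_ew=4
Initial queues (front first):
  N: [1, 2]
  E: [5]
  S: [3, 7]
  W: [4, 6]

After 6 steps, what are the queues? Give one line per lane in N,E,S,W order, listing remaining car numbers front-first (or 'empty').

Step 1 [NS]: N:car1-GO,E:wait,S:car3-GO,W:wait | queues: N=1 E=1 S=1 W=2
Step 2 [NS]: N:car2-GO,E:wait,S:car7-GO,W:wait | queues: N=0 E=1 S=0 W=2
Step 3 [EW]: N:wait,E:car5-GO,S:wait,W:car4-GO | queues: N=0 E=0 S=0 W=1
Step 4 [EW]: N:wait,E:empty,S:wait,W:car6-GO | queues: N=0 E=0 S=0 W=0

N: empty
E: empty
S: empty
W: empty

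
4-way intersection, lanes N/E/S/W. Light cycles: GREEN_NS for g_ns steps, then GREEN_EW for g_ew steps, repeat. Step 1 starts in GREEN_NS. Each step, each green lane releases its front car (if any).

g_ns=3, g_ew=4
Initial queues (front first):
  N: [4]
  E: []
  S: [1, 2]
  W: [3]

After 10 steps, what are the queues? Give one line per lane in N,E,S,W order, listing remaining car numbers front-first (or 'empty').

Step 1 [NS]: N:car4-GO,E:wait,S:car1-GO,W:wait | queues: N=0 E=0 S=1 W=1
Step 2 [NS]: N:empty,E:wait,S:car2-GO,W:wait | queues: N=0 E=0 S=0 W=1
Step 3 [NS]: N:empty,E:wait,S:empty,W:wait | queues: N=0 E=0 S=0 W=1
Step 4 [EW]: N:wait,E:empty,S:wait,W:car3-GO | queues: N=0 E=0 S=0 W=0

N: empty
E: empty
S: empty
W: empty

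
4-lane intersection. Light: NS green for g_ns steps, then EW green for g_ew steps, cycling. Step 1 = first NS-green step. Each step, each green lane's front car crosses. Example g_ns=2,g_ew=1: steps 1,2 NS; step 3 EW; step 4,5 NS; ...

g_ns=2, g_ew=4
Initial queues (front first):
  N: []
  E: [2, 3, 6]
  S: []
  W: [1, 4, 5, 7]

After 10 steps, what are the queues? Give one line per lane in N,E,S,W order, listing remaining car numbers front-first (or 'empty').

Step 1 [NS]: N:empty,E:wait,S:empty,W:wait | queues: N=0 E=3 S=0 W=4
Step 2 [NS]: N:empty,E:wait,S:empty,W:wait | queues: N=0 E=3 S=0 W=4
Step 3 [EW]: N:wait,E:car2-GO,S:wait,W:car1-GO | queues: N=0 E=2 S=0 W=3
Step 4 [EW]: N:wait,E:car3-GO,S:wait,W:car4-GO | queues: N=0 E=1 S=0 W=2
Step 5 [EW]: N:wait,E:car6-GO,S:wait,W:car5-GO | queues: N=0 E=0 S=0 W=1
Step 6 [EW]: N:wait,E:empty,S:wait,W:car7-GO | queues: N=0 E=0 S=0 W=0

N: empty
E: empty
S: empty
W: empty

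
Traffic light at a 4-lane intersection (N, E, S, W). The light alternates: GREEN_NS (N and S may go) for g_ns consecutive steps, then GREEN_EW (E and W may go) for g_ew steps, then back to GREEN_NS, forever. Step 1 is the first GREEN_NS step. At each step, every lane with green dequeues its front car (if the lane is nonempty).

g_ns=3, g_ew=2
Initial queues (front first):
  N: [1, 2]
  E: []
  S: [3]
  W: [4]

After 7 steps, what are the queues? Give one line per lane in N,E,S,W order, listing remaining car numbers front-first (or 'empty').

Step 1 [NS]: N:car1-GO,E:wait,S:car3-GO,W:wait | queues: N=1 E=0 S=0 W=1
Step 2 [NS]: N:car2-GO,E:wait,S:empty,W:wait | queues: N=0 E=0 S=0 W=1
Step 3 [NS]: N:empty,E:wait,S:empty,W:wait | queues: N=0 E=0 S=0 W=1
Step 4 [EW]: N:wait,E:empty,S:wait,W:car4-GO | queues: N=0 E=0 S=0 W=0

N: empty
E: empty
S: empty
W: empty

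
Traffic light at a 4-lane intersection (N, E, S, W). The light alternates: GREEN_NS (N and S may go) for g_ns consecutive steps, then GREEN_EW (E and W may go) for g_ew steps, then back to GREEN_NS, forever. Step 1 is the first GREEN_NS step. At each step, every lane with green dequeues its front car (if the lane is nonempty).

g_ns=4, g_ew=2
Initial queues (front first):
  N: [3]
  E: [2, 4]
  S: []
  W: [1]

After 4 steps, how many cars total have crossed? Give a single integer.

Answer: 1

Derivation:
Step 1 [NS]: N:car3-GO,E:wait,S:empty,W:wait | queues: N=0 E=2 S=0 W=1
Step 2 [NS]: N:empty,E:wait,S:empty,W:wait | queues: N=0 E=2 S=0 W=1
Step 3 [NS]: N:empty,E:wait,S:empty,W:wait | queues: N=0 E=2 S=0 W=1
Step 4 [NS]: N:empty,E:wait,S:empty,W:wait | queues: N=0 E=2 S=0 W=1
Cars crossed by step 4: 1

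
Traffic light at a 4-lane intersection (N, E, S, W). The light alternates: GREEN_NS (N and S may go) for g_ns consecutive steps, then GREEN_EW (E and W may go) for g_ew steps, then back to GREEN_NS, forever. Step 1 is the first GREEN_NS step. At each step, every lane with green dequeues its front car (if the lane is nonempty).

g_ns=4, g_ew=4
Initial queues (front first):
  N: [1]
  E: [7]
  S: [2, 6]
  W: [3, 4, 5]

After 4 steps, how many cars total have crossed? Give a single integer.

Answer: 3

Derivation:
Step 1 [NS]: N:car1-GO,E:wait,S:car2-GO,W:wait | queues: N=0 E=1 S=1 W=3
Step 2 [NS]: N:empty,E:wait,S:car6-GO,W:wait | queues: N=0 E=1 S=0 W=3
Step 3 [NS]: N:empty,E:wait,S:empty,W:wait | queues: N=0 E=1 S=0 W=3
Step 4 [NS]: N:empty,E:wait,S:empty,W:wait | queues: N=0 E=1 S=0 W=3
Cars crossed by step 4: 3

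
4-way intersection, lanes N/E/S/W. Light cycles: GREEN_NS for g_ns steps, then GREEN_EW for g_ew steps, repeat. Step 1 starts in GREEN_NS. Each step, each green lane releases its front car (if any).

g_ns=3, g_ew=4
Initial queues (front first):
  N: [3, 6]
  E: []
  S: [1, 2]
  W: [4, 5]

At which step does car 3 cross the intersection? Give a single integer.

Step 1 [NS]: N:car3-GO,E:wait,S:car1-GO,W:wait | queues: N=1 E=0 S=1 W=2
Step 2 [NS]: N:car6-GO,E:wait,S:car2-GO,W:wait | queues: N=0 E=0 S=0 W=2
Step 3 [NS]: N:empty,E:wait,S:empty,W:wait | queues: N=0 E=0 S=0 W=2
Step 4 [EW]: N:wait,E:empty,S:wait,W:car4-GO | queues: N=0 E=0 S=0 W=1
Step 5 [EW]: N:wait,E:empty,S:wait,W:car5-GO | queues: N=0 E=0 S=0 W=0
Car 3 crosses at step 1

1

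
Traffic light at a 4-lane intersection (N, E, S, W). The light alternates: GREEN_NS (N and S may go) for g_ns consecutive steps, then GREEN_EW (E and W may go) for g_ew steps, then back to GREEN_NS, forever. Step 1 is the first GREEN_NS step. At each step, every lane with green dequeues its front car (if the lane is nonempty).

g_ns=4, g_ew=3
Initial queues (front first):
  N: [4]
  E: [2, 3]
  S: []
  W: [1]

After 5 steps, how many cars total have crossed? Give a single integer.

Step 1 [NS]: N:car4-GO,E:wait,S:empty,W:wait | queues: N=0 E=2 S=0 W=1
Step 2 [NS]: N:empty,E:wait,S:empty,W:wait | queues: N=0 E=2 S=0 W=1
Step 3 [NS]: N:empty,E:wait,S:empty,W:wait | queues: N=0 E=2 S=0 W=1
Step 4 [NS]: N:empty,E:wait,S:empty,W:wait | queues: N=0 E=2 S=0 W=1
Step 5 [EW]: N:wait,E:car2-GO,S:wait,W:car1-GO | queues: N=0 E=1 S=0 W=0
Cars crossed by step 5: 3

Answer: 3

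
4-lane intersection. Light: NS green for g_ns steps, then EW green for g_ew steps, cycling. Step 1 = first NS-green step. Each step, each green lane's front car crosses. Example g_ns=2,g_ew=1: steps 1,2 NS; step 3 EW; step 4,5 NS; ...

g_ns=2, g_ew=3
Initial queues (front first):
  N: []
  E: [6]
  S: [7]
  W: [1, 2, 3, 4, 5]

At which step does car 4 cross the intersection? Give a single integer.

Step 1 [NS]: N:empty,E:wait,S:car7-GO,W:wait | queues: N=0 E=1 S=0 W=5
Step 2 [NS]: N:empty,E:wait,S:empty,W:wait | queues: N=0 E=1 S=0 W=5
Step 3 [EW]: N:wait,E:car6-GO,S:wait,W:car1-GO | queues: N=0 E=0 S=0 W=4
Step 4 [EW]: N:wait,E:empty,S:wait,W:car2-GO | queues: N=0 E=0 S=0 W=3
Step 5 [EW]: N:wait,E:empty,S:wait,W:car3-GO | queues: N=0 E=0 S=0 W=2
Step 6 [NS]: N:empty,E:wait,S:empty,W:wait | queues: N=0 E=0 S=0 W=2
Step 7 [NS]: N:empty,E:wait,S:empty,W:wait | queues: N=0 E=0 S=0 W=2
Step 8 [EW]: N:wait,E:empty,S:wait,W:car4-GO | queues: N=0 E=0 S=0 W=1
Step 9 [EW]: N:wait,E:empty,S:wait,W:car5-GO | queues: N=0 E=0 S=0 W=0
Car 4 crosses at step 8

8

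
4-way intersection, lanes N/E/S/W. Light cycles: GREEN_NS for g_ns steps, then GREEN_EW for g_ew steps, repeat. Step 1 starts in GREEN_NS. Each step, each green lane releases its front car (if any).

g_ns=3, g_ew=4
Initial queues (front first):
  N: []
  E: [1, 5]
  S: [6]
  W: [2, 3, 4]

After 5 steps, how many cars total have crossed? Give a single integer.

Answer: 5

Derivation:
Step 1 [NS]: N:empty,E:wait,S:car6-GO,W:wait | queues: N=0 E=2 S=0 W=3
Step 2 [NS]: N:empty,E:wait,S:empty,W:wait | queues: N=0 E=2 S=0 W=3
Step 3 [NS]: N:empty,E:wait,S:empty,W:wait | queues: N=0 E=2 S=0 W=3
Step 4 [EW]: N:wait,E:car1-GO,S:wait,W:car2-GO | queues: N=0 E=1 S=0 W=2
Step 5 [EW]: N:wait,E:car5-GO,S:wait,W:car3-GO | queues: N=0 E=0 S=0 W=1
Cars crossed by step 5: 5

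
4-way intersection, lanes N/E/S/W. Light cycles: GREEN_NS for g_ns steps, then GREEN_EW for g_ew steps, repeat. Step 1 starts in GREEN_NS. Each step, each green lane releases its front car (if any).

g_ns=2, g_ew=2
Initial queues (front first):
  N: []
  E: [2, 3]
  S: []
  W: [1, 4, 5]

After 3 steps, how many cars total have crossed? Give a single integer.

Step 1 [NS]: N:empty,E:wait,S:empty,W:wait | queues: N=0 E=2 S=0 W=3
Step 2 [NS]: N:empty,E:wait,S:empty,W:wait | queues: N=0 E=2 S=0 W=3
Step 3 [EW]: N:wait,E:car2-GO,S:wait,W:car1-GO | queues: N=0 E=1 S=0 W=2
Cars crossed by step 3: 2

Answer: 2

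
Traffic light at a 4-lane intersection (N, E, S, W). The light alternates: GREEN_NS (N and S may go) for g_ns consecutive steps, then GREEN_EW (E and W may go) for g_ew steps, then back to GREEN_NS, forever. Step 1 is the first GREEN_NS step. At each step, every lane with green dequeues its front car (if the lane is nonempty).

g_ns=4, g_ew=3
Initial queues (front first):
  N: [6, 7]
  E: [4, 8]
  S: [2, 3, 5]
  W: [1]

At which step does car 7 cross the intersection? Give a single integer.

Step 1 [NS]: N:car6-GO,E:wait,S:car2-GO,W:wait | queues: N=1 E=2 S=2 W=1
Step 2 [NS]: N:car7-GO,E:wait,S:car3-GO,W:wait | queues: N=0 E=2 S=1 W=1
Step 3 [NS]: N:empty,E:wait,S:car5-GO,W:wait | queues: N=0 E=2 S=0 W=1
Step 4 [NS]: N:empty,E:wait,S:empty,W:wait | queues: N=0 E=2 S=0 W=1
Step 5 [EW]: N:wait,E:car4-GO,S:wait,W:car1-GO | queues: N=0 E=1 S=0 W=0
Step 6 [EW]: N:wait,E:car8-GO,S:wait,W:empty | queues: N=0 E=0 S=0 W=0
Car 7 crosses at step 2

2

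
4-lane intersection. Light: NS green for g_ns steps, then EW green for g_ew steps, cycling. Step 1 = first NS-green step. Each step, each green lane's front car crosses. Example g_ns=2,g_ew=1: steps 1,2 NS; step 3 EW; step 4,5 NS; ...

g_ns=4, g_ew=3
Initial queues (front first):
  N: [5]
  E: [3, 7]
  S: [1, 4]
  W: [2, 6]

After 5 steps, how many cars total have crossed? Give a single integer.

Step 1 [NS]: N:car5-GO,E:wait,S:car1-GO,W:wait | queues: N=0 E=2 S=1 W=2
Step 2 [NS]: N:empty,E:wait,S:car4-GO,W:wait | queues: N=0 E=2 S=0 W=2
Step 3 [NS]: N:empty,E:wait,S:empty,W:wait | queues: N=0 E=2 S=0 W=2
Step 4 [NS]: N:empty,E:wait,S:empty,W:wait | queues: N=0 E=2 S=0 W=2
Step 5 [EW]: N:wait,E:car3-GO,S:wait,W:car2-GO | queues: N=0 E=1 S=0 W=1
Cars crossed by step 5: 5

Answer: 5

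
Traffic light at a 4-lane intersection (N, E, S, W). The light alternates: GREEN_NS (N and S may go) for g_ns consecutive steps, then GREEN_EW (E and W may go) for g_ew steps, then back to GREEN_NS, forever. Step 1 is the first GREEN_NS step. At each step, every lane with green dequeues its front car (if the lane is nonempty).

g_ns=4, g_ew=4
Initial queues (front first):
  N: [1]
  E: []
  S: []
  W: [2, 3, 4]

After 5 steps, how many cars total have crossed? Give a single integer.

Step 1 [NS]: N:car1-GO,E:wait,S:empty,W:wait | queues: N=0 E=0 S=0 W=3
Step 2 [NS]: N:empty,E:wait,S:empty,W:wait | queues: N=0 E=0 S=0 W=3
Step 3 [NS]: N:empty,E:wait,S:empty,W:wait | queues: N=0 E=0 S=0 W=3
Step 4 [NS]: N:empty,E:wait,S:empty,W:wait | queues: N=0 E=0 S=0 W=3
Step 5 [EW]: N:wait,E:empty,S:wait,W:car2-GO | queues: N=0 E=0 S=0 W=2
Cars crossed by step 5: 2

Answer: 2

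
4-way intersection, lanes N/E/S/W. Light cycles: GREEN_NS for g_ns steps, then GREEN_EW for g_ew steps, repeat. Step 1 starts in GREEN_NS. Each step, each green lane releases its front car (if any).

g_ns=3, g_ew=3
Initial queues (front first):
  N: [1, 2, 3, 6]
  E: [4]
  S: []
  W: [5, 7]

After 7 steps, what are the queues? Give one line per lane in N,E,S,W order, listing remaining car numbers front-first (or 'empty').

Step 1 [NS]: N:car1-GO,E:wait,S:empty,W:wait | queues: N=3 E=1 S=0 W=2
Step 2 [NS]: N:car2-GO,E:wait,S:empty,W:wait | queues: N=2 E=1 S=0 W=2
Step 3 [NS]: N:car3-GO,E:wait,S:empty,W:wait | queues: N=1 E=1 S=0 W=2
Step 4 [EW]: N:wait,E:car4-GO,S:wait,W:car5-GO | queues: N=1 E=0 S=0 W=1
Step 5 [EW]: N:wait,E:empty,S:wait,W:car7-GO | queues: N=1 E=0 S=0 W=0
Step 6 [EW]: N:wait,E:empty,S:wait,W:empty | queues: N=1 E=0 S=0 W=0
Step 7 [NS]: N:car6-GO,E:wait,S:empty,W:wait | queues: N=0 E=0 S=0 W=0

N: empty
E: empty
S: empty
W: empty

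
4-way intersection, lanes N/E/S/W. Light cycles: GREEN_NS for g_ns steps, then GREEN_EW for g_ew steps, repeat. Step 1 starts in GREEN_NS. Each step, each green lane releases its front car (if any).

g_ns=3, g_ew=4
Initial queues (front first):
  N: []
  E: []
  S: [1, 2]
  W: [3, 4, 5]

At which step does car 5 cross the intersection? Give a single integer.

Step 1 [NS]: N:empty,E:wait,S:car1-GO,W:wait | queues: N=0 E=0 S=1 W=3
Step 2 [NS]: N:empty,E:wait,S:car2-GO,W:wait | queues: N=0 E=0 S=0 W=3
Step 3 [NS]: N:empty,E:wait,S:empty,W:wait | queues: N=0 E=0 S=0 W=3
Step 4 [EW]: N:wait,E:empty,S:wait,W:car3-GO | queues: N=0 E=0 S=0 W=2
Step 5 [EW]: N:wait,E:empty,S:wait,W:car4-GO | queues: N=0 E=0 S=0 W=1
Step 6 [EW]: N:wait,E:empty,S:wait,W:car5-GO | queues: N=0 E=0 S=0 W=0
Car 5 crosses at step 6

6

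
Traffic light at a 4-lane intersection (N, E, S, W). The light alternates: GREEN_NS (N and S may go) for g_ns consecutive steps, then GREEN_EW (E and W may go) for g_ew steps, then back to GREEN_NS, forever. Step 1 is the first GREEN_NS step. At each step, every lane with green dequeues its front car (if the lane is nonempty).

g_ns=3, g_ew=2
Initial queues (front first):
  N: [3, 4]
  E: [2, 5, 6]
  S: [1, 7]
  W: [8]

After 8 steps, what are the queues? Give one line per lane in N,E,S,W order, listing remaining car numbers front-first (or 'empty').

Step 1 [NS]: N:car3-GO,E:wait,S:car1-GO,W:wait | queues: N=1 E=3 S=1 W=1
Step 2 [NS]: N:car4-GO,E:wait,S:car7-GO,W:wait | queues: N=0 E=3 S=0 W=1
Step 3 [NS]: N:empty,E:wait,S:empty,W:wait | queues: N=0 E=3 S=0 W=1
Step 4 [EW]: N:wait,E:car2-GO,S:wait,W:car8-GO | queues: N=0 E=2 S=0 W=0
Step 5 [EW]: N:wait,E:car5-GO,S:wait,W:empty | queues: N=0 E=1 S=0 W=0
Step 6 [NS]: N:empty,E:wait,S:empty,W:wait | queues: N=0 E=1 S=0 W=0
Step 7 [NS]: N:empty,E:wait,S:empty,W:wait | queues: N=0 E=1 S=0 W=0
Step 8 [NS]: N:empty,E:wait,S:empty,W:wait | queues: N=0 E=1 S=0 W=0

N: empty
E: 6
S: empty
W: empty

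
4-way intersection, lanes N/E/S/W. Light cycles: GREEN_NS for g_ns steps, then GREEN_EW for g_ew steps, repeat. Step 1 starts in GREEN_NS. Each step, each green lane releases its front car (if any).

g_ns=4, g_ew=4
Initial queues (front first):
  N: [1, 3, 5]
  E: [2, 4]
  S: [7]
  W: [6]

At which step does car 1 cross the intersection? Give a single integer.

Step 1 [NS]: N:car1-GO,E:wait,S:car7-GO,W:wait | queues: N=2 E=2 S=0 W=1
Step 2 [NS]: N:car3-GO,E:wait,S:empty,W:wait | queues: N=1 E=2 S=0 W=1
Step 3 [NS]: N:car5-GO,E:wait,S:empty,W:wait | queues: N=0 E=2 S=0 W=1
Step 4 [NS]: N:empty,E:wait,S:empty,W:wait | queues: N=0 E=2 S=0 W=1
Step 5 [EW]: N:wait,E:car2-GO,S:wait,W:car6-GO | queues: N=0 E=1 S=0 W=0
Step 6 [EW]: N:wait,E:car4-GO,S:wait,W:empty | queues: N=0 E=0 S=0 W=0
Car 1 crosses at step 1

1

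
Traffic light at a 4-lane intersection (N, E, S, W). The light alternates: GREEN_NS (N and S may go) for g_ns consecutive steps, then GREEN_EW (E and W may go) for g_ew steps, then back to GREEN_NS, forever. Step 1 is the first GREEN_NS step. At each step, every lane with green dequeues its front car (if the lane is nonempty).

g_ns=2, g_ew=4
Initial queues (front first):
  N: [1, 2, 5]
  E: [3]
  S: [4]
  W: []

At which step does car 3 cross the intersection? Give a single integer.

Step 1 [NS]: N:car1-GO,E:wait,S:car4-GO,W:wait | queues: N=2 E=1 S=0 W=0
Step 2 [NS]: N:car2-GO,E:wait,S:empty,W:wait | queues: N=1 E=1 S=0 W=0
Step 3 [EW]: N:wait,E:car3-GO,S:wait,W:empty | queues: N=1 E=0 S=0 W=0
Step 4 [EW]: N:wait,E:empty,S:wait,W:empty | queues: N=1 E=0 S=0 W=0
Step 5 [EW]: N:wait,E:empty,S:wait,W:empty | queues: N=1 E=0 S=0 W=0
Step 6 [EW]: N:wait,E:empty,S:wait,W:empty | queues: N=1 E=0 S=0 W=0
Step 7 [NS]: N:car5-GO,E:wait,S:empty,W:wait | queues: N=0 E=0 S=0 W=0
Car 3 crosses at step 3

3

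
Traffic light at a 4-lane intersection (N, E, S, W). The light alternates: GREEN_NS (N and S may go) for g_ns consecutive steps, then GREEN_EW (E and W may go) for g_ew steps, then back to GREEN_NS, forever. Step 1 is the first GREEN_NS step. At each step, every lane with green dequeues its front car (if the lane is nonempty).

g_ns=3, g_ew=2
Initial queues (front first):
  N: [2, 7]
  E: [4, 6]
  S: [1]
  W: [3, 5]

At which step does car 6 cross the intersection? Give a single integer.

Step 1 [NS]: N:car2-GO,E:wait,S:car1-GO,W:wait | queues: N=1 E=2 S=0 W=2
Step 2 [NS]: N:car7-GO,E:wait,S:empty,W:wait | queues: N=0 E=2 S=0 W=2
Step 3 [NS]: N:empty,E:wait,S:empty,W:wait | queues: N=0 E=2 S=0 W=2
Step 4 [EW]: N:wait,E:car4-GO,S:wait,W:car3-GO | queues: N=0 E=1 S=0 W=1
Step 5 [EW]: N:wait,E:car6-GO,S:wait,W:car5-GO | queues: N=0 E=0 S=0 W=0
Car 6 crosses at step 5

5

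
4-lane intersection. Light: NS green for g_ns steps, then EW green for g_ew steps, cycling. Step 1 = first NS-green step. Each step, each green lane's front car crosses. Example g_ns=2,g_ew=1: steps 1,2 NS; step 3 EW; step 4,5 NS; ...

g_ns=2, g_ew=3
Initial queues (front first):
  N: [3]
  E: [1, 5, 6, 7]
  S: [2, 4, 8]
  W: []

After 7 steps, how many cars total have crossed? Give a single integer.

Step 1 [NS]: N:car3-GO,E:wait,S:car2-GO,W:wait | queues: N=0 E=4 S=2 W=0
Step 2 [NS]: N:empty,E:wait,S:car4-GO,W:wait | queues: N=0 E=4 S=1 W=0
Step 3 [EW]: N:wait,E:car1-GO,S:wait,W:empty | queues: N=0 E=3 S=1 W=0
Step 4 [EW]: N:wait,E:car5-GO,S:wait,W:empty | queues: N=0 E=2 S=1 W=0
Step 5 [EW]: N:wait,E:car6-GO,S:wait,W:empty | queues: N=0 E=1 S=1 W=0
Step 6 [NS]: N:empty,E:wait,S:car8-GO,W:wait | queues: N=0 E=1 S=0 W=0
Step 7 [NS]: N:empty,E:wait,S:empty,W:wait | queues: N=0 E=1 S=0 W=0
Cars crossed by step 7: 7

Answer: 7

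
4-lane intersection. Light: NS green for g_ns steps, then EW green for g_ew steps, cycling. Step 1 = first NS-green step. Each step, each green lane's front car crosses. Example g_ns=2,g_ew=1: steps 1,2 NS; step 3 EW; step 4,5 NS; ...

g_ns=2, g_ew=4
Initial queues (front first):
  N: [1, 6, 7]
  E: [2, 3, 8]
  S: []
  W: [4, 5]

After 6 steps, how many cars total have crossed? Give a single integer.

Step 1 [NS]: N:car1-GO,E:wait,S:empty,W:wait | queues: N=2 E=3 S=0 W=2
Step 2 [NS]: N:car6-GO,E:wait,S:empty,W:wait | queues: N=1 E=3 S=0 W=2
Step 3 [EW]: N:wait,E:car2-GO,S:wait,W:car4-GO | queues: N=1 E=2 S=0 W=1
Step 4 [EW]: N:wait,E:car3-GO,S:wait,W:car5-GO | queues: N=1 E=1 S=0 W=0
Step 5 [EW]: N:wait,E:car8-GO,S:wait,W:empty | queues: N=1 E=0 S=0 W=0
Step 6 [EW]: N:wait,E:empty,S:wait,W:empty | queues: N=1 E=0 S=0 W=0
Cars crossed by step 6: 7

Answer: 7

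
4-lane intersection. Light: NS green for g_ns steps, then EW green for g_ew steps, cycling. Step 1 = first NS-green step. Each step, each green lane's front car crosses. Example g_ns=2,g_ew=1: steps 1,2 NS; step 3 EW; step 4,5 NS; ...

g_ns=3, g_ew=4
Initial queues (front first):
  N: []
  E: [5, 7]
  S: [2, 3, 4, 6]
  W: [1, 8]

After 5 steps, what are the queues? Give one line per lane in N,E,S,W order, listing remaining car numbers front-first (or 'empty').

Step 1 [NS]: N:empty,E:wait,S:car2-GO,W:wait | queues: N=0 E=2 S=3 W=2
Step 2 [NS]: N:empty,E:wait,S:car3-GO,W:wait | queues: N=0 E=2 S=2 W=2
Step 3 [NS]: N:empty,E:wait,S:car4-GO,W:wait | queues: N=0 E=2 S=1 W=2
Step 4 [EW]: N:wait,E:car5-GO,S:wait,W:car1-GO | queues: N=0 E=1 S=1 W=1
Step 5 [EW]: N:wait,E:car7-GO,S:wait,W:car8-GO | queues: N=0 E=0 S=1 W=0

N: empty
E: empty
S: 6
W: empty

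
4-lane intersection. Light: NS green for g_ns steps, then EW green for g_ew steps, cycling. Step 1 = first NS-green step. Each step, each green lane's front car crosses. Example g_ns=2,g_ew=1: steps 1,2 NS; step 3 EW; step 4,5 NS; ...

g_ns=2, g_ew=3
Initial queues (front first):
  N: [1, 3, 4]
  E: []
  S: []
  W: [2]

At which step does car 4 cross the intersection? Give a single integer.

Step 1 [NS]: N:car1-GO,E:wait,S:empty,W:wait | queues: N=2 E=0 S=0 W=1
Step 2 [NS]: N:car3-GO,E:wait,S:empty,W:wait | queues: N=1 E=0 S=0 W=1
Step 3 [EW]: N:wait,E:empty,S:wait,W:car2-GO | queues: N=1 E=0 S=0 W=0
Step 4 [EW]: N:wait,E:empty,S:wait,W:empty | queues: N=1 E=0 S=0 W=0
Step 5 [EW]: N:wait,E:empty,S:wait,W:empty | queues: N=1 E=0 S=0 W=0
Step 6 [NS]: N:car4-GO,E:wait,S:empty,W:wait | queues: N=0 E=0 S=0 W=0
Car 4 crosses at step 6

6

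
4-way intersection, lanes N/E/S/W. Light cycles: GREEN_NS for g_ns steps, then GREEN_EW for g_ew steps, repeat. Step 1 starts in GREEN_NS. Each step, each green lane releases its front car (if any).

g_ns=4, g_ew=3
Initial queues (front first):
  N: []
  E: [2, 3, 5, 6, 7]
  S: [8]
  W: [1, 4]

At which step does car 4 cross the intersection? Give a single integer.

Step 1 [NS]: N:empty,E:wait,S:car8-GO,W:wait | queues: N=0 E=5 S=0 W=2
Step 2 [NS]: N:empty,E:wait,S:empty,W:wait | queues: N=0 E=5 S=0 W=2
Step 3 [NS]: N:empty,E:wait,S:empty,W:wait | queues: N=0 E=5 S=0 W=2
Step 4 [NS]: N:empty,E:wait,S:empty,W:wait | queues: N=0 E=5 S=0 W=2
Step 5 [EW]: N:wait,E:car2-GO,S:wait,W:car1-GO | queues: N=0 E=4 S=0 W=1
Step 6 [EW]: N:wait,E:car3-GO,S:wait,W:car4-GO | queues: N=0 E=3 S=0 W=0
Step 7 [EW]: N:wait,E:car5-GO,S:wait,W:empty | queues: N=0 E=2 S=0 W=0
Step 8 [NS]: N:empty,E:wait,S:empty,W:wait | queues: N=0 E=2 S=0 W=0
Step 9 [NS]: N:empty,E:wait,S:empty,W:wait | queues: N=0 E=2 S=0 W=0
Step 10 [NS]: N:empty,E:wait,S:empty,W:wait | queues: N=0 E=2 S=0 W=0
Step 11 [NS]: N:empty,E:wait,S:empty,W:wait | queues: N=0 E=2 S=0 W=0
Step 12 [EW]: N:wait,E:car6-GO,S:wait,W:empty | queues: N=0 E=1 S=0 W=0
Step 13 [EW]: N:wait,E:car7-GO,S:wait,W:empty | queues: N=0 E=0 S=0 W=0
Car 4 crosses at step 6

6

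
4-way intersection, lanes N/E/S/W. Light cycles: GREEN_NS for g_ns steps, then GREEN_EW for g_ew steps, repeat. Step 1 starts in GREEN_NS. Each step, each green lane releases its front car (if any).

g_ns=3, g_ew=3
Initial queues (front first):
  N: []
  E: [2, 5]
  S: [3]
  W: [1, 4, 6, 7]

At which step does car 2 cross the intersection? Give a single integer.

Step 1 [NS]: N:empty,E:wait,S:car3-GO,W:wait | queues: N=0 E=2 S=0 W=4
Step 2 [NS]: N:empty,E:wait,S:empty,W:wait | queues: N=0 E=2 S=0 W=4
Step 3 [NS]: N:empty,E:wait,S:empty,W:wait | queues: N=0 E=2 S=0 W=4
Step 4 [EW]: N:wait,E:car2-GO,S:wait,W:car1-GO | queues: N=0 E=1 S=0 W=3
Step 5 [EW]: N:wait,E:car5-GO,S:wait,W:car4-GO | queues: N=0 E=0 S=0 W=2
Step 6 [EW]: N:wait,E:empty,S:wait,W:car6-GO | queues: N=0 E=0 S=0 W=1
Step 7 [NS]: N:empty,E:wait,S:empty,W:wait | queues: N=0 E=0 S=0 W=1
Step 8 [NS]: N:empty,E:wait,S:empty,W:wait | queues: N=0 E=0 S=0 W=1
Step 9 [NS]: N:empty,E:wait,S:empty,W:wait | queues: N=0 E=0 S=0 W=1
Step 10 [EW]: N:wait,E:empty,S:wait,W:car7-GO | queues: N=0 E=0 S=0 W=0
Car 2 crosses at step 4

4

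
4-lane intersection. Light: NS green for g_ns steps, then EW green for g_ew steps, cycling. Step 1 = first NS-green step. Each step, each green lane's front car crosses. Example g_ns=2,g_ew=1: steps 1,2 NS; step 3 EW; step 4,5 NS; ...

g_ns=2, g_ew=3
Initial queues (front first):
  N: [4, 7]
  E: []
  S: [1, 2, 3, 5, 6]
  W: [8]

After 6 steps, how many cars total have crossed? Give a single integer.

Step 1 [NS]: N:car4-GO,E:wait,S:car1-GO,W:wait | queues: N=1 E=0 S=4 W=1
Step 2 [NS]: N:car7-GO,E:wait,S:car2-GO,W:wait | queues: N=0 E=0 S=3 W=1
Step 3 [EW]: N:wait,E:empty,S:wait,W:car8-GO | queues: N=0 E=0 S=3 W=0
Step 4 [EW]: N:wait,E:empty,S:wait,W:empty | queues: N=0 E=0 S=3 W=0
Step 5 [EW]: N:wait,E:empty,S:wait,W:empty | queues: N=0 E=0 S=3 W=0
Step 6 [NS]: N:empty,E:wait,S:car3-GO,W:wait | queues: N=0 E=0 S=2 W=0
Cars crossed by step 6: 6

Answer: 6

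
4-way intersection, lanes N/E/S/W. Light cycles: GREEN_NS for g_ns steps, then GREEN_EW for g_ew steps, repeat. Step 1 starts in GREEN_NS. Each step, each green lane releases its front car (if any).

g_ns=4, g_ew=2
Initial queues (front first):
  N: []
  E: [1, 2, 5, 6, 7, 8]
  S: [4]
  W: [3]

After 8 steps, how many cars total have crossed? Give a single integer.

Step 1 [NS]: N:empty,E:wait,S:car4-GO,W:wait | queues: N=0 E=6 S=0 W=1
Step 2 [NS]: N:empty,E:wait,S:empty,W:wait | queues: N=0 E=6 S=0 W=1
Step 3 [NS]: N:empty,E:wait,S:empty,W:wait | queues: N=0 E=6 S=0 W=1
Step 4 [NS]: N:empty,E:wait,S:empty,W:wait | queues: N=0 E=6 S=0 W=1
Step 5 [EW]: N:wait,E:car1-GO,S:wait,W:car3-GO | queues: N=0 E=5 S=0 W=0
Step 6 [EW]: N:wait,E:car2-GO,S:wait,W:empty | queues: N=0 E=4 S=0 W=0
Step 7 [NS]: N:empty,E:wait,S:empty,W:wait | queues: N=0 E=4 S=0 W=0
Step 8 [NS]: N:empty,E:wait,S:empty,W:wait | queues: N=0 E=4 S=0 W=0
Cars crossed by step 8: 4

Answer: 4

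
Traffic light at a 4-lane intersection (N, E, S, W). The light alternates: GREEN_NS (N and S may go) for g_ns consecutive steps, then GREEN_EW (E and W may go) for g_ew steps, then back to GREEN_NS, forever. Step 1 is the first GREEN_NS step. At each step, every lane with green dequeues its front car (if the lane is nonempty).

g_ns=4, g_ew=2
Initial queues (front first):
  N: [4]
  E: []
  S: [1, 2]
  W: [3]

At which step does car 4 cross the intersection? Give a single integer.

Step 1 [NS]: N:car4-GO,E:wait,S:car1-GO,W:wait | queues: N=0 E=0 S=1 W=1
Step 2 [NS]: N:empty,E:wait,S:car2-GO,W:wait | queues: N=0 E=0 S=0 W=1
Step 3 [NS]: N:empty,E:wait,S:empty,W:wait | queues: N=0 E=0 S=0 W=1
Step 4 [NS]: N:empty,E:wait,S:empty,W:wait | queues: N=0 E=0 S=0 W=1
Step 5 [EW]: N:wait,E:empty,S:wait,W:car3-GO | queues: N=0 E=0 S=0 W=0
Car 4 crosses at step 1

1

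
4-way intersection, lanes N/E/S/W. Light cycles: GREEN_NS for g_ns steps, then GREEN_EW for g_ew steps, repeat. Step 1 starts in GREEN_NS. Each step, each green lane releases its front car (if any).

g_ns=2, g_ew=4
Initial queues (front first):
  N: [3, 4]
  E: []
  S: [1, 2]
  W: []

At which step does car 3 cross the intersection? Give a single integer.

Step 1 [NS]: N:car3-GO,E:wait,S:car1-GO,W:wait | queues: N=1 E=0 S=1 W=0
Step 2 [NS]: N:car4-GO,E:wait,S:car2-GO,W:wait | queues: N=0 E=0 S=0 W=0
Car 3 crosses at step 1

1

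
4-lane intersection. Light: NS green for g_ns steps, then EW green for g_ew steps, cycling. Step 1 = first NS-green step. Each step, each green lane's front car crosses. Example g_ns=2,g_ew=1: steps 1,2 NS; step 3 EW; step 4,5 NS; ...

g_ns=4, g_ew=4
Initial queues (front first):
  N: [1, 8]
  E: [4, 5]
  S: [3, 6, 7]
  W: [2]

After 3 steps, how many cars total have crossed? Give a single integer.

Answer: 5

Derivation:
Step 1 [NS]: N:car1-GO,E:wait,S:car3-GO,W:wait | queues: N=1 E=2 S=2 W=1
Step 2 [NS]: N:car8-GO,E:wait,S:car6-GO,W:wait | queues: N=0 E=2 S=1 W=1
Step 3 [NS]: N:empty,E:wait,S:car7-GO,W:wait | queues: N=0 E=2 S=0 W=1
Cars crossed by step 3: 5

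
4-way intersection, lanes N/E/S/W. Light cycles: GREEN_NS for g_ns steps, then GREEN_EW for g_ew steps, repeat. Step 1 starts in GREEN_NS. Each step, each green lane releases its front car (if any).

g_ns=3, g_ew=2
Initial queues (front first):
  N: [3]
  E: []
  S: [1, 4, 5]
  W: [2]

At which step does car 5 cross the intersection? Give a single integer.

Step 1 [NS]: N:car3-GO,E:wait,S:car1-GO,W:wait | queues: N=0 E=0 S=2 W=1
Step 2 [NS]: N:empty,E:wait,S:car4-GO,W:wait | queues: N=0 E=0 S=1 W=1
Step 3 [NS]: N:empty,E:wait,S:car5-GO,W:wait | queues: N=0 E=0 S=0 W=1
Step 4 [EW]: N:wait,E:empty,S:wait,W:car2-GO | queues: N=0 E=0 S=0 W=0
Car 5 crosses at step 3

3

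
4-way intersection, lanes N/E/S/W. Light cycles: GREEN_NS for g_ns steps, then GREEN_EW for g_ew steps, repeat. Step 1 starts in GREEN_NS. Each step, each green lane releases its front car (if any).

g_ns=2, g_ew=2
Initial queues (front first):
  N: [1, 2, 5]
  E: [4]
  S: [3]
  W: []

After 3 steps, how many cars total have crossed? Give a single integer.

Answer: 4

Derivation:
Step 1 [NS]: N:car1-GO,E:wait,S:car3-GO,W:wait | queues: N=2 E=1 S=0 W=0
Step 2 [NS]: N:car2-GO,E:wait,S:empty,W:wait | queues: N=1 E=1 S=0 W=0
Step 3 [EW]: N:wait,E:car4-GO,S:wait,W:empty | queues: N=1 E=0 S=0 W=0
Cars crossed by step 3: 4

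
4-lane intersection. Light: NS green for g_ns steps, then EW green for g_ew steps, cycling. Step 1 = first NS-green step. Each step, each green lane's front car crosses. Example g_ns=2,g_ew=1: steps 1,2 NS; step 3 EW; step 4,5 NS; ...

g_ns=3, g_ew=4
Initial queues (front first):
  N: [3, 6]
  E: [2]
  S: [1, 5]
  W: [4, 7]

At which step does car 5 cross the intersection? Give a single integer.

Step 1 [NS]: N:car3-GO,E:wait,S:car1-GO,W:wait | queues: N=1 E=1 S=1 W=2
Step 2 [NS]: N:car6-GO,E:wait,S:car5-GO,W:wait | queues: N=0 E=1 S=0 W=2
Step 3 [NS]: N:empty,E:wait,S:empty,W:wait | queues: N=0 E=1 S=0 W=2
Step 4 [EW]: N:wait,E:car2-GO,S:wait,W:car4-GO | queues: N=0 E=0 S=0 W=1
Step 5 [EW]: N:wait,E:empty,S:wait,W:car7-GO | queues: N=0 E=0 S=0 W=0
Car 5 crosses at step 2

2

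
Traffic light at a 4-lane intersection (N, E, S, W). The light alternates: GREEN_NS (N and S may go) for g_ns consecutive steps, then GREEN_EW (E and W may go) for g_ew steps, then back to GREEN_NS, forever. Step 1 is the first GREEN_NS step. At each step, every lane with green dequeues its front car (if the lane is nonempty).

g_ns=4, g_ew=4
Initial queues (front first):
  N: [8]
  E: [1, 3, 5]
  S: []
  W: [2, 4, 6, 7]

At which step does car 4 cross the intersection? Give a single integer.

Step 1 [NS]: N:car8-GO,E:wait,S:empty,W:wait | queues: N=0 E=3 S=0 W=4
Step 2 [NS]: N:empty,E:wait,S:empty,W:wait | queues: N=0 E=3 S=0 W=4
Step 3 [NS]: N:empty,E:wait,S:empty,W:wait | queues: N=0 E=3 S=0 W=4
Step 4 [NS]: N:empty,E:wait,S:empty,W:wait | queues: N=0 E=3 S=0 W=4
Step 5 [EW]: N:wait,E:car1-GO,S:wait,W:car2-GO | queues: N=0 E=2 S=0 W=3
Step 6 [EW]: N:wait,E:car3-GO,S:wait,W:car4-GO | queues: N=0 E=1 S=0 W=2
Step 7 [EW]: N:wait,E:car5-GO,S:wait,W:car6-GO | queues: N=0 E=0 S=0 W=1
Step 8 [EW]: N:wait,E:empty,S:wait,W:car7-GO | queues: N=0 E=0 S=0 W=0
Car 4 crosses at step 6

6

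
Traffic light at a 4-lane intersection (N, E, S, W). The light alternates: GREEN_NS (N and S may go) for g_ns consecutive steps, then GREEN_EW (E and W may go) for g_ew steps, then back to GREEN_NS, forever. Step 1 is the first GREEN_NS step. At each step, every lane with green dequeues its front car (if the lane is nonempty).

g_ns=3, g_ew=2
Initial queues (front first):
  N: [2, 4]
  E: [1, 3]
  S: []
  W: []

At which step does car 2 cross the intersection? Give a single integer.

Step 1 [NS]: N:car2-GO,E:wait,S:empty,W:wait | queues: N=1 E=2 S=0 W=0
Step 2 [NS]: N:car4-GO,E:wait,S:empty,W:wait | queues: N=0 E=2 S=0 W=0
Step 3 [NS]: N:empty,E:wait,S:empty,W:wait | queues: N=0 E=2 S=0 W=0
Step 4 [EW]: N:wait,E:car1-GO,S:wait,W:empty | queues: N=0 E=1 S=0 W=0
Step 5 [EW]: N:wait,E:car3-GO,S:wait,W:empty | queues: N=0 E=0 S=0 W=0
Car 2 crosses at step 1

1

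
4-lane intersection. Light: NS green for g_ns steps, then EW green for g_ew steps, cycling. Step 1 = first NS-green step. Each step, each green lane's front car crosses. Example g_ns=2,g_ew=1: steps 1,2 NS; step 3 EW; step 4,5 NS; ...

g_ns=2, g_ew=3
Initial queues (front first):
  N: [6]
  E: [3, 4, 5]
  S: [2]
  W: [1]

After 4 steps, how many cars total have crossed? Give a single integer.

Step 1 [NS]: N:car6-GO,E:wait,S:car2-GO,W:wait | queues: N=0 E=3 S=0 W=1
Step 2 [NS]: N:empty,E:wait,S:empty,W:wait | queues: N=0 E=3 S=0 W=1
Step 3 [EW]: N:wait,E:car3-GO,S:wait,W:car1-GO | queues: N=0 E=2 S=0 W=0
Step 4 [EW]: N:wait,E:car4-GO,S:wait,W:empty | queues: N=0 E=1 S=0 W=0
Cars crossed by step 4: 5

Answer: 5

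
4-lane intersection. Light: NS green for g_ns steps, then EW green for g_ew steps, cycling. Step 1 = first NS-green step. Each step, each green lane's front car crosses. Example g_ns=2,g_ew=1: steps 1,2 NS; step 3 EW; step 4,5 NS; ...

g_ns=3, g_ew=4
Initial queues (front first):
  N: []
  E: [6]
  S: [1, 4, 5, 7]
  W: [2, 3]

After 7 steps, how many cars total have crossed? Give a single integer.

Answer: 6

Derivation:
Step 1 [NS]: N:empty,E:wait,S:car1-GO,W:wait | queues: N=0 E=1 S=3 W=2
Step 2 [NS]: N:empty,E:wait,S:car4-GO,W:wait | queues: N=0 E=1 S=2 W=2
Step 3 [NS]: N:empty,E:wait,S:car5-GO,W:wait | queues: N=0 E=1 S=1 W=2
Step 4 [EW]: N:wait,E:car6-GO,S:wait,W:car2-GO | queues: N=0 E=0 S=1 W=1
Step 5 [EW]: N:wait,E:empty,S:wait,W:car3-GO | queues: N=0 E=0 S=1 W=0
Step 6 [EW]: N:wait,E:empty,S:wait,W:empty | queues: N=0 E=0 S=1 W=0
Step 7 [EW]: N:wait,E:empty,S:wait,W:empty | queues: N=0 E=0 S=1 W=0
Cars crossed by step 7: 6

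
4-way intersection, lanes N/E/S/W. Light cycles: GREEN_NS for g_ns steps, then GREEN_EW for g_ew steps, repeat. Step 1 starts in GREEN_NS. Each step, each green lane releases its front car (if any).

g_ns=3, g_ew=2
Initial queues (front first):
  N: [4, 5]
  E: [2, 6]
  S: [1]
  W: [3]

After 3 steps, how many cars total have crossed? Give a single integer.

Answer: 3

Derivation:
Step 1 [NS]: N:car4-GO,E:wait,S:car1-GO,W:wait | queues: N=1 E=2 S=0 W=1
Step 2 [NS]: N:car5-GO,E:wait,S:empty,W:wait | queues: N=0 E=2 S=0 W=1
Step 3 [NS]: N:empty,E:wait,S:empty,W:wait | queues: N=0 E=2 S=0 W=1
Cars crossed by step 3: 3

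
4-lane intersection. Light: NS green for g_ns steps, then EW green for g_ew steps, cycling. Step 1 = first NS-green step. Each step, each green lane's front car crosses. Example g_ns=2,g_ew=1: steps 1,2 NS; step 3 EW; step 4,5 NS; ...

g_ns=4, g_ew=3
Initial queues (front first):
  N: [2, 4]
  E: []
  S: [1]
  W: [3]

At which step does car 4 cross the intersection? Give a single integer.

Step 1 [NS]: N:car2-GO,E:wait,S:car1-GO,W:wait | queues: N=1 E=0 S=0 W=1
Step 2 [NS]: N:car4-GO,E:wait,S:empty,W:wait | queues: N=0 E=0 S=0 W=1
Step 3 [NS]: N:empty,E:wait,S:empty,W:wait | queues: N=0 E=0 S=0 W=1
Step 4 [NS]: N:empty,E:wait,S:empty,W:wait | queues: N=0 E=0 S=0 W=1
Step 5 [EW]: N:wait,E:empty,S:wait,W:car3-GO | queues: N=0 E=0 S=0 W=0
Car 4 crosses at step 2

2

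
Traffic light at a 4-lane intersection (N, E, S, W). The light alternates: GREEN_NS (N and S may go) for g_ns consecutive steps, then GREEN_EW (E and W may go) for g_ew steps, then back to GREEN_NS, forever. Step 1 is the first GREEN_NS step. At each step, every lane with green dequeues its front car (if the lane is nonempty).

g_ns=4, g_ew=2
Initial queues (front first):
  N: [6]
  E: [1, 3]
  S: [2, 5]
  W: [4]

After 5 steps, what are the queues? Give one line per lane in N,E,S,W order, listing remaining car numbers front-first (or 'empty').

Step 1 [NS]: N:car6-GO,E:wait,S:car2-GO,W:wait | queues: N=0 E=2 S=1 W=1
Step 2 [NS]: N:empty,E:wait,S:car5-GO,W:wait | queues: N=0 E=2 S=0 W=1
Step 3 [NS]: N:empty,E:wait,S:empty,W:wait | queues: N=0 E=2 S=0 W=1
Step 4 [NS]: N:empty,E:wait,S:empty,W:wait | queues: N=0 E=2 S=0 W=1
Step 5 [EW]: N:wait,E:car1-GO,S:wait,W:car4-GO | queues: N=0 E=1 S=0 W=0

N: empty
E: 3
S: empty
W: empty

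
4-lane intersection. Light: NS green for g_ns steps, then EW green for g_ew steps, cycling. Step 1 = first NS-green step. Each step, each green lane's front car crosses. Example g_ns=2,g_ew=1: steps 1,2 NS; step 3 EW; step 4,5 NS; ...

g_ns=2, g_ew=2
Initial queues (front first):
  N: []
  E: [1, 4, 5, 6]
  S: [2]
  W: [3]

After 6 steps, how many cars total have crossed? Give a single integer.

Step 1 [NS]: N:empty,E:wait,S:car2-GO,W:wait | queues: N=0 E=4 S=0 W=1
Step 2 [NS]: N:empty,E:wait,S:empty,W:wait | queues: N=0 E=4 S=0 W=1
Step 3 [EW]: N:wait,E:car1-GO,S:wait,W:car3-GO | queues: N=0 E=3 S=0 W=0
Step 4 [EW]: N:wait,E:car4-GO,S:wait,W:empty | queues: N=0 E=2 S=0 W=0
Step 5 [NS]: N:empty,E:wait,S:empty,W:wait | queues: N=0 E=2 S=0 W=0
Step 6 [NS]: N:empty,E:wait,S:empty,W:wait | queues: N=0 E=2 S=0 W=0
Cars crossed by step 6: 4

Answer: 4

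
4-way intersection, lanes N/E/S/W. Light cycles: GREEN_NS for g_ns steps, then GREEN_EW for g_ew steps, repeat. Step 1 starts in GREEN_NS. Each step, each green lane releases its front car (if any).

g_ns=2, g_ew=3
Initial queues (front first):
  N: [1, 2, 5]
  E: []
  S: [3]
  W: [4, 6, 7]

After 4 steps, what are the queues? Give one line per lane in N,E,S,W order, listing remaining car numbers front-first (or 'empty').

Step 1 [NS]: N:car1-GO,E:wait,S:car3-GO,W:wait | queues: N=2 E=0 S=0 W=3
Step 2 [NS]: N:car2-GO,E:wait,S:empty,W:wait | queues: N=1 E=0 S=0 W=3
Step 3 [EW]: N:wait,E:empty,S:wait,W:car4-GO | queues: N=1 E=0 S=0 W=2
Step 4 [EW]: N:wait,E:empty,S:wait,W:car6-GO | queues: N=1 E=0 S=0 W=1

N: 5
E: empty
S: empty
W: 7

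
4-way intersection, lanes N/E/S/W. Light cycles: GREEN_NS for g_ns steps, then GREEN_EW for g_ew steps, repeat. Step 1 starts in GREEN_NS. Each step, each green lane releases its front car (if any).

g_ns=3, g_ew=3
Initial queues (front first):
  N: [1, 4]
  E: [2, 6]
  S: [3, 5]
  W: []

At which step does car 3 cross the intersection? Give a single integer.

Step 1 [NS]: N:car1-GO,E:wait,S:car3-GO,W:wait | queues: N=1 E=2 S=1 W=0
Step 2 [NS]: N:car4-GO,E:wait,S:car5-GO,W:wait | queues: N=0 E=2 S=0 W=0
Step 3 [NS]: N:empty,E:wait,S:empty,W:wait | queues: N=0 E=2 S=0 W=0
Step 4 [EW]: N:wait,E:car2-GO,S:wait,W:empty | queues: N=0 E=1 S=0 W=0
Step 5 [EW]: N:wait,E:car6-GO,S:wait,W:empty | queues: N=0 E=0 S=0 W=0
Car 3 crosses at step 1

1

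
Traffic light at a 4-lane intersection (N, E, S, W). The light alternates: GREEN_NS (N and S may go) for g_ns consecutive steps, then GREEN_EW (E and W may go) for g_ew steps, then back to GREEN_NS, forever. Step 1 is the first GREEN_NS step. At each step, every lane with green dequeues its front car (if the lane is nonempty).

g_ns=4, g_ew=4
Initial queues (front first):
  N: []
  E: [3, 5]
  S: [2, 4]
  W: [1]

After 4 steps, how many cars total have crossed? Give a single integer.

Answer: 2

Derivation:
Step 1 [NS]: N:empty,E:wait,S:car2-GO,W:wait | queues: N=0 E=2 S=1 W=1
Step 2 [NS]: N:empty,E:wait,S:car4-GO,W:wait | queues: N=0 E=2 S=0 W=1
Step 3 [NS]: N:empty,E:wait,S:empty,W:wait | queues: N=0 E=2 S=0 W=1
Step 4 [NS]: N:empty,E:wait,S:empty,W:wait | queues: N=0 E=2 S=0 W=1
Cars crossed by step 4: 2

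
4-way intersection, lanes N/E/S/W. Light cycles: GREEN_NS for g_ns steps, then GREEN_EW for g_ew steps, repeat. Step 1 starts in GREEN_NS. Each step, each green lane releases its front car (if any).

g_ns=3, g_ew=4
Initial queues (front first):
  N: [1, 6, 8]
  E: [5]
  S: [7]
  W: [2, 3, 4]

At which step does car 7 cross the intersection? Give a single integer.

Step 1 [NS]: N:car1-GO,E:wait,S:car7-GO,W:wait | queues: N=2 E=1 S=0 W=3
Step 2 [NS]: N:car6-GO,E:wait,S:empty,W:wait | queues: N=1 E=1 S=0 W=3
Step 3 [NS]: N:car8-GO,E:wait,S:empty,W:wait | queues: N=0 E=1 S=0 W=3
Step 4 [EW]: N:wait,E:car5-GO,S:wait,W:car2-GO | queues: N=0 E=0 S=0 W=2
Step 5 [EW]: N:wait,E:empty,S:wait,W:car3-GO | queues: N=0 E=0 S=0 W=1
Step 6 [EW]: N:wait,E:empty,S:wait,W:car4-GO | queues: N=0 E=0 S=0 W=0
Car 7 crosses at step 1

1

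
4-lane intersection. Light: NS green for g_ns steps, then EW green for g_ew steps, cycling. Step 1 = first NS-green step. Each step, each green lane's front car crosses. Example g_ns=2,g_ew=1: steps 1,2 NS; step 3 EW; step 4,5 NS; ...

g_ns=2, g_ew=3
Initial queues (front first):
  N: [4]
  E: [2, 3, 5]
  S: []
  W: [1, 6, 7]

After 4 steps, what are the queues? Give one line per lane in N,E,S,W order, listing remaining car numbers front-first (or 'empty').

Step 1 [NS]: N:car4-GO,E:wait,S:empty,W:wait | queues: N=0 E=3 S=0 W=3
Step 2 [NS]: N:empty,E:wait,S:empty,W:wait | queues: N=0 E=3 S=0 W=3
Step 3 [EW]: N:wait,E:car2-GO,S:wait,W:car1-GO | queues: N=0 E=2 S=0 W=2
Step 4 [EW]: N:wait,E:car3-GO,S:wait,W:car6-GO | queues: N=0 E=1 S=0 W=1

N: empty
E: 5
S: empty
W: 7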